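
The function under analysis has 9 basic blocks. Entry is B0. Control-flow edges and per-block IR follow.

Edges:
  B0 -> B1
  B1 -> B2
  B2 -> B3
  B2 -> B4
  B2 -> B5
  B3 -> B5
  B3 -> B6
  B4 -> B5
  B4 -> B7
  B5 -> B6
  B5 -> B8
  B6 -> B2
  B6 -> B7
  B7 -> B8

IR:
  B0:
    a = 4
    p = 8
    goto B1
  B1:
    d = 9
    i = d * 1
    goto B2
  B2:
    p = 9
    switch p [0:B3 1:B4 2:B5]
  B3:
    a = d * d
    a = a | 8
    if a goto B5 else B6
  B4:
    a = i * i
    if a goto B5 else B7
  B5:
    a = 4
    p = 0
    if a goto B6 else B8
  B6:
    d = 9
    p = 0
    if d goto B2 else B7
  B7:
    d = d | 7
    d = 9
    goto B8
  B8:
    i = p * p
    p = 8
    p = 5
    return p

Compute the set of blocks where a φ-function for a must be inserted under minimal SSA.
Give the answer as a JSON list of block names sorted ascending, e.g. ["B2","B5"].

Answer: ["B2", "B5", "B6", "B7", "B8"]

Derivation:
idom tree: B1←B0 B2←B1 B3←B2 B4←B2 B5←B2 B6←B2 B7←B2 B8←B2
Dom∩ at merges:
  B2: preds {B1,B6}: {B0,B1} ∩ {B0,B1,B2,B6} = {B0,B1}; idom=B1
  B5: preds {B2,B3,B4}: {B0,B1,B2} ∩ {B0,B1,B2,B3} ∩ {B0,B1,B2,B4} = {B0,B1,B2}; idom=B2
  B6: preds {B3,B5}: {B0,B1,B2,B3} ∩ {B0,B1,B2,B5} = {B0,B1,B2}; idom=B2
  B7: preds {B4,B6}: {B0,B1,B2,B4} ∩ {B0,B1,B2,B6} = {B0,B1,B2}; idom=B2
  B8: preds {B5,B7}: {B0,B1,B2,B5} ∩ {B0,B1,B2,B7} = {B0,B1,B2}; idom=B2

Frontier:
  B2←B1: walk · to B1
  B2←B6: walk B6→B2 to B1
  B5←B2: walk · to B2
  B5←B3: walk B3 to B2
  B5←B4: walk B4 to B2
  B6←B3: walk B3 to B2
  B6←B5: walk B5 to B2
  B7←B4: walk B4 to B2
  B7←B6: walk B6 to B2
  B8←B5: walk B5 to B2
  B8←B7: walk B7 to B2
  DF(B0)=∅
  DF(B1)=∅
  DF(B2)={B2}
  DF(B3)={B5,B6}
  DF(B4)={B5,B7}
  DF(B5)={B6,B8}
  DF(B6)={B2,B7}
  DF(B7)={B8}
  DF(B8)=∅

φ for a: defs {B0,B3,B4,B5}
  DF⁺ = {B2,B5,B6,B7,B8}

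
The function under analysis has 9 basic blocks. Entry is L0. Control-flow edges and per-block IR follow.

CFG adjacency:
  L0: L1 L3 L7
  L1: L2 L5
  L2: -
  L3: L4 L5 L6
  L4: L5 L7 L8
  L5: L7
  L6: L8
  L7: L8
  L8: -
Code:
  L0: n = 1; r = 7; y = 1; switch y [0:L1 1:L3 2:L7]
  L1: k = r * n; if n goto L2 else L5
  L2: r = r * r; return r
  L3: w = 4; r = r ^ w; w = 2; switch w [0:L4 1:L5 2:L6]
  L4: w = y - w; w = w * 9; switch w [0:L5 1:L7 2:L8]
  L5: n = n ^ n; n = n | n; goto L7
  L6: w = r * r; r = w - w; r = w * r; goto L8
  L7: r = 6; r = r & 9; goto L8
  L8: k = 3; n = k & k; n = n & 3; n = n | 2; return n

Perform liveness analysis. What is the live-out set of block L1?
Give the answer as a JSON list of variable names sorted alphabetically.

Answer: ["n", "r"]

Analysis:
def/use:
  L0 def {n,r,y} use ∅
  L1 def {k} use {n,r}
  L2 def {r} use {r}
  L3 def {r,w} use {r}
  L4 def {w} use {w,y}
  L5 def {n} use {n}
  L6 def {r,w} use {r}
  L7 def {r} use ∅
  L8 def {k,n} use ∅

Live sets:
  live L0: ∅→{n,r,y}
  live L1: {n,r}→{n,r}
  live L2: {r}→∅
  live L3: {n,r,y}→{n,r,w,y}
  live L4: {n,w,y}→{n}
  live L5: {n}→∅
  live L6: {r}→∅
  live L7: ∅→∅
  live L8: ∅→∅

live-out(L1) = ["n", "r"]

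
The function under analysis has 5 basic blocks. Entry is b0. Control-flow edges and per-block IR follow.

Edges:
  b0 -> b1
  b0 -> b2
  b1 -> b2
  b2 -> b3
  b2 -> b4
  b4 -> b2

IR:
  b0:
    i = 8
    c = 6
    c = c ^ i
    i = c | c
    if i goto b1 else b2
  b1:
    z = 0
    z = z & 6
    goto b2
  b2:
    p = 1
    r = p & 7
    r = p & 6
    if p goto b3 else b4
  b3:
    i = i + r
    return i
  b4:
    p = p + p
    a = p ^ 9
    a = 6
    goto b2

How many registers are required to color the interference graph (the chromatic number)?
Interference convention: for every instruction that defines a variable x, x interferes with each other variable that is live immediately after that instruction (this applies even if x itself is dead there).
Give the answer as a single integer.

Block summaries:
  b0: {c,i} / ∅
  b1: {z} / ∅
  b2: {p,r} / ∅
  b3: {i} / {i,r}
  b4: {a,p} / {p}

Backward fixpoint:
  b0 li=∅ lo={i}
  b1 li={i} lo={i}
  b2 li={i} lo={i,p,r}
  b3 li={i,r} lo=∅
  b4 li={i,p} lo={i}

Interference:
  a: {i}
  c: {i}
  i: {a,c,p,r,z}
  p: {i,r}
  r: {i,p}
  z: {i}

Chromatic number:
  {i,p,r} pairwise interfere (3-clique) ⇒ χ ≥ 3
  assign a→R1 c→R1 i→R0 p→R1 r→R2 z→R1 — no edge inside a register ⇒ χ ≤ 3
  χ = 3

Answer: 3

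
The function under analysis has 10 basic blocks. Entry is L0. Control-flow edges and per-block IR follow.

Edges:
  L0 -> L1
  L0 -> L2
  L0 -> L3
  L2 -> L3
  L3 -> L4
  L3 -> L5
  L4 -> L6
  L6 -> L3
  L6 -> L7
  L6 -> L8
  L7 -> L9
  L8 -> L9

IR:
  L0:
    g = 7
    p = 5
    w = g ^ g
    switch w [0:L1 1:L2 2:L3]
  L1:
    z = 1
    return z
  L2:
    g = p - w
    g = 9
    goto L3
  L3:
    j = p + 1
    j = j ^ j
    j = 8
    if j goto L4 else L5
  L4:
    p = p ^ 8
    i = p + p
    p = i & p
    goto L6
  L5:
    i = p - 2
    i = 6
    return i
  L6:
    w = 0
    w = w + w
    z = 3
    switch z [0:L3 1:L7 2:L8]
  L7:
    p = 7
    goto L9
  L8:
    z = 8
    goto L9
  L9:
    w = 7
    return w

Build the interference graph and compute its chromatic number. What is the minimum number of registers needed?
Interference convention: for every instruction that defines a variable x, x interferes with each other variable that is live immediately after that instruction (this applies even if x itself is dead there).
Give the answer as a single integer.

def/use:
  L0: def={g,p,w} ue=∅
  L1: def={z} ue=∅
  L2: def={g} ue={p,w}
  L3: def={j} ue={p}
  L4: def={i,p} ue={p}
  L5: def={i} ue={p}
  L6: def={w,z} ue=∅
  L7: def={p} ue=∅
  L8: def={z} ue=∅
  L9: def={w} ue=∅

Backward fixpoint:
  live L0: ∅→{p,w}
  live L1: ∅→∅
  live L2: {p,w}→{p}
  live L3: {p}→{p}
  live L4: {p}→{p}
  live L5: {p}→∅
  live L6: {p}→{p}
  live L7: ∅→∅
  live L8: ∅→∅
  live L9: ∅→∅

Interfere edges:
  g↔{p}
  i↔{p}
  j↔{p}
  p↔{g,i,j,w,z}
  w↔{p}
  z↔{p}

Colouring:
  lower bound: {g,p} mutually conflict ⇒ χ ≥ 2
  assign g→R1 i→R1 j→R1 p→R0 w→R1 z→R1 — no edge inside a register ⇒ χ ≤ 2
  χ = 2

Answer: 2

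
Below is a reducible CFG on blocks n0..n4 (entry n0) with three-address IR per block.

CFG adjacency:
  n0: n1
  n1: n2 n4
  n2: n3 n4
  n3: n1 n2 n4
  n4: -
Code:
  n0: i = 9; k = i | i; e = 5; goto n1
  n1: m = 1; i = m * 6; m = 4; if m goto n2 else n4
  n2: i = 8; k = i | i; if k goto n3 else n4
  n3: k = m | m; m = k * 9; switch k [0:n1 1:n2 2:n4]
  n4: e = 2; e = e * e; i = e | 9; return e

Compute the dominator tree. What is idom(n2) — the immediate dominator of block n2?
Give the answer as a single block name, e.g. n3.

idom tree: n1←n0 n2←n1 n3←n2 n4←n1
Join-block Dom:
  n1: preds {n0,n3}: {n0} ∩ {n0,n1,n2,n3} = {n0}; idom=n0
  n2: preds {n1,n3}: {n0,n1} ∩ {n0,n1,n2,n3} = {n0,n1}; idom=n1
  n4: preds {n1,n2,n3}: {n0,n1} ∩ {n0,n1,n2} ∩ {n0,n1,n2,n3} = {n0,n1}; idom=n1

idom(n2) = n1

Answer: n1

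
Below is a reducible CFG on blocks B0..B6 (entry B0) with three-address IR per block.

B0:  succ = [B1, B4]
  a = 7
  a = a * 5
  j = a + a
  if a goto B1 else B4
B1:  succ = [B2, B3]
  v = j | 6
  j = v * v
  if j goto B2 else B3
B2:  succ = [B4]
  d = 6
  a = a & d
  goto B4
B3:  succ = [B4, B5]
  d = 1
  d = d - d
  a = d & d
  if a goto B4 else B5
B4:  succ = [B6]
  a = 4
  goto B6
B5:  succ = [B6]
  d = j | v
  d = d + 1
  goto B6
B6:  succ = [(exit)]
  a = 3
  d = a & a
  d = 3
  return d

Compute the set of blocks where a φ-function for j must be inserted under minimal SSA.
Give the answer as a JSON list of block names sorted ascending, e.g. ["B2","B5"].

Answer: ["B4", "B6"]

Analysis:
idom tree: B1←B0 B2←B1 B3←B1 B4←B0 B5←B3 B6←B0
Join-block Dom:
  B4: preds {B0,B2,B3}: {B0} ∩ {B0,B1,B2} ∩ {B0,B1,B3} = {B0}; idom=B0
  B6: preds {B4,B5}: {B0,B4} ∩ {B0,B1,B3,B5} = {B0}; idom=B0

DF walk-up:
  join B4 pred B0: · stop@B0
  join B4 pred B2: B2→B1 stop@B0
  join B4 pred B3: B3→B1 stop@B0
  join B6 pred B4: B4 stop@B0
  join B6 pred B5: B5→B3→B1 stop@B0
  DF(B0)=∅
  DF(B1)={B4,B6}
  DF(B2)={B4}
  DF(B3)={B4,B6}
  DF(B4)={B6}
  DF(B5)={B6}
  DF(B6)=∅

φ for j: defs {B0,B1}
  DF⁺ = {B4,B6}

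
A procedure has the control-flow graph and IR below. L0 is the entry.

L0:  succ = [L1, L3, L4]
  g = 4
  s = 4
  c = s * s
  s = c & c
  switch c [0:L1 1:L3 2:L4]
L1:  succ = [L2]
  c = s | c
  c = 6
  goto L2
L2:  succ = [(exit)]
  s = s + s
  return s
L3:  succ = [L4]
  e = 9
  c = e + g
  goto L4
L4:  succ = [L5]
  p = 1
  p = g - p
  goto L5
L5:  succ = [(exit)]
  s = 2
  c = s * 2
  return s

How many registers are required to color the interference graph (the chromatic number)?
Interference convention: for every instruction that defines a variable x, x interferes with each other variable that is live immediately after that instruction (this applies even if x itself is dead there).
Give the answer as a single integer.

Per-block:
  L0: def={c,g,s} ue=∅
  L1: def={c} ue={c,s}
  L2: def={s} ue={s}
  L3: def={c,e} ue={g}
  L4: def={p} ue={g}
  L5: def={c,s} ue=∅

Liveness:
  live L0: ∅→{c,g,s}
  live L1: {c,s}→{s}
  live L2: {s}→∅
  live L3: {g}→{g}
  live L4: {g}→∅
  live L5: ∅→∅

Conflict graph:
  c — {g,s}
  e — {g}
  g — {c,e,p,s}
  p — {g}
  s — {c,g}

Registers:
  lower bound: {c,g,s} mutually conflict ⇒ χ ≥ 3
  assign c→c1 e→c1 g→c0 p→c1 s→c2 — no edge inside a register ⇒ χ ≤ 3
  χ = 3

Answer: 3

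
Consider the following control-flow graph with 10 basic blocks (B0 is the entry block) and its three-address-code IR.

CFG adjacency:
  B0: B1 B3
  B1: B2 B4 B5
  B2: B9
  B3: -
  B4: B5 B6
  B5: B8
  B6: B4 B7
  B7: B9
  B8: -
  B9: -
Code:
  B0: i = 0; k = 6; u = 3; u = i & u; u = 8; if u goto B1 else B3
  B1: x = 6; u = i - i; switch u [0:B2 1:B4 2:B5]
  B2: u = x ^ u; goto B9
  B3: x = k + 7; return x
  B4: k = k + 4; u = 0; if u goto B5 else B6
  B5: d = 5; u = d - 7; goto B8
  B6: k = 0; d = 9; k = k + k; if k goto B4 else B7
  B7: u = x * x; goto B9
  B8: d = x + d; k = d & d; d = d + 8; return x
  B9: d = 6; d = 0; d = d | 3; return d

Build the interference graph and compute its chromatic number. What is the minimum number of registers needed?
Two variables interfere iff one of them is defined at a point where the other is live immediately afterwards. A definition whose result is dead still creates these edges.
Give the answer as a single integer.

Per-block:
  B0: def={i,k,u} ue=∅
  B1: def={u,x} ue={i}
  B2: def={u} ue={u,x}
  B3: def={x} ue={k}
  B4: def={k,u} ue={k}
  B5: def={d,u} ue=∅
  B6: def={d,k} ue=∅
  B7: def={u} ue={x}
  B8: def={d,k} ue={d,x}
  B9: def={d} ue=∅

Liveness:
  live B0: ∅→{i,k}
  live B1: {i,k}→{k,u,x}
  live B2: {u,x}→∅
  live B3: {k}→∅
  live B4: {k,x}→{x}
  live B5: {x}→{d,x}
  live B6: {x}→{k,x}
  live B7: {x}→∅
  live B8: {d,x}→∅
  live B9: ∅→∅

Interfere edges:
  d — {k,u,x}
  i — {k,u,x}
  k — {d,i,u,x}
  u — {d,i,k,x}
  x — {d,i,k,u}

Registers:
  lower bound: {d,k,u,x} mutually conflict ⇒ χ ≥ 4
  4-colouring: R0={k}  R1={u}  R2={x}  R3={d,i}
  χ = 4

Answer: 4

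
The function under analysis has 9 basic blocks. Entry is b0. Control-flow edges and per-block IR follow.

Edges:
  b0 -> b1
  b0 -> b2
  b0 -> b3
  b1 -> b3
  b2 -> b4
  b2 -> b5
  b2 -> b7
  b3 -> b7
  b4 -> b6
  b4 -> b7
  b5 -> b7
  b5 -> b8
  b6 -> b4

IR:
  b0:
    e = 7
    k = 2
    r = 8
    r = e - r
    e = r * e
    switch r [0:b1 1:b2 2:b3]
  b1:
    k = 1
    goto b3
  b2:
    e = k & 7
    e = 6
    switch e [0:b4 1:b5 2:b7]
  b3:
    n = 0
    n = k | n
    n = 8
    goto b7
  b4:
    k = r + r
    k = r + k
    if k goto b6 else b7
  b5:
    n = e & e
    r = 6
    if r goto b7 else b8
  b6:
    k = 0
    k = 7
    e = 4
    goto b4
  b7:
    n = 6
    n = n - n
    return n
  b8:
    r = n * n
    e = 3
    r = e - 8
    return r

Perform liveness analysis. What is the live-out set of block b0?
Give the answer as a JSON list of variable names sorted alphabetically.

Per-block:
  b0: {e,k,r} / ∅
  b1: {k} / ∅
  b2: {e} / {k}
  b3: {n} / {k}
  b4: {k} / {r}
  b5: {n,r} / {e}
  b6: {e,k} / ∅
  b7: {n} / ∅
  b8: {e,r} / {n}

Liveness:
  b0: in=∅ out={k,r}
  b1: in=∅ out={k}
  b2: in={k,r} out={e,r}
  b3: in={k} out=∅
  b4: in={r} out={r}
  b5: in={e} out={n}
  b6: in={r} out={r}
  b7: in=∅ out=∅
  b8: in={n} out=∅

live-out(b0) = ["k", "r"]

Answer: ["k", "r"]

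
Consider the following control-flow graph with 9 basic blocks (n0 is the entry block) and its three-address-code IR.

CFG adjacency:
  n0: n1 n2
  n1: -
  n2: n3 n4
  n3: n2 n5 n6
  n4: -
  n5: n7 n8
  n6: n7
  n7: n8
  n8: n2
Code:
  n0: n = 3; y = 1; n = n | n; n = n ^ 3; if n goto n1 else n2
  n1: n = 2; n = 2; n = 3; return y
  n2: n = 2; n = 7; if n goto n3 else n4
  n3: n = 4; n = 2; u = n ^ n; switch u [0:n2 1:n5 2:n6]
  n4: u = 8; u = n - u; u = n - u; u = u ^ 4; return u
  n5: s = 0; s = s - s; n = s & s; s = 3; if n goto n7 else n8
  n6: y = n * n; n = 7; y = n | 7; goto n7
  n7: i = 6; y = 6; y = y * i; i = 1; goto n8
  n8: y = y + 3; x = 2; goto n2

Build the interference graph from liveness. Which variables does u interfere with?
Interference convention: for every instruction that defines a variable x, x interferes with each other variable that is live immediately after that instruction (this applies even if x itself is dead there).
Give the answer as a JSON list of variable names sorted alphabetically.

Answer: ["n", "y"]

Analysis:
def/use:
  n0: def={n,y} ue=∅
  n1: def={n} ue={y}
  n2: def={n} ue=∅
  n3: def={n,u} ue=∅
  n4: def={u} ue={n}
  n5: def={n,s} ue=∅
  n6: def={n,y} ue={n}
  n7: def={i,y} ue=∅
  n8: def={x,y} ue={y}

Live sets:
  n0 li=∅ lo={y}
  n1 li={y} lo=∅
  n2 li={y} lo={n,y}
  n3 li={y} lo={n,y}
  n4 li={n} lo=∅
  n5 li={y} lo={y}
  n6 li={n} lo=∅
  n7 li=∅ lo={y}
  n8 li={y} lo={y}

Conflict graph:
  i: {y}
  n: {s,u,y}
  s: {n,y}
  u: {n,y}
  x: {y}
  y: {i,n,s,u,x}

N(u) = ["n", "y"]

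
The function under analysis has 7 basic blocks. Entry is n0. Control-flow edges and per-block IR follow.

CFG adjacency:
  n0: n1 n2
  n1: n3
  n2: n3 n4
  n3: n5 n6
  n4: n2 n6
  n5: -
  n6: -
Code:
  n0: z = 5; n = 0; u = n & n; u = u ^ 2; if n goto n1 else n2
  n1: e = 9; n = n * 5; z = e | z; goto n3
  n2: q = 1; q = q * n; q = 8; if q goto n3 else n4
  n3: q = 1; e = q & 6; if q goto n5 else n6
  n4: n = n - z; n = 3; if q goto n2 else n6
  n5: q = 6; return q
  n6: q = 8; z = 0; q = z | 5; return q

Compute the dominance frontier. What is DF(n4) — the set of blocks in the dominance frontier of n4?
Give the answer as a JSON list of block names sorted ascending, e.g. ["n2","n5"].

Answer: ["n2", "n6"]

Derivation:
idom tree: n1←n0 n2←n0 n3←n0 n4←n2 n5←n3 n6←n0
Dom at joins:
  n2: preds {n0,n4}: {n0} ∩ {n0,n2,n4} = {n0}; idom=n0
  n3: preds {n1,n2}: {n0,n1} ∩ {n0,n2} = {n0}; idom=n0
  n6: preds {n3,n4}: {n0,n3} ∩ {n0,n2,n4} = {n0}; idom=n0

DF walk-up:
  join n2 pred n0: · stop@n0
  join n2 pred n4: n4→n2 stop@n0
  join n3 pred n1: n1 stop@n0
  join n3 pred n2: n2 stop@n0
  join n6 pred n3: n3 stop@n0
  join n6 pred n4: n4→n2 stop@n0
  n0: DF=∅
  n1: DF={n3}
  n2: DF={n2,n3,n6}
  n3: DF={n6}
  n4: DF={n2,n6}
  n5: DF=∅
  n6: DF=∅

DF(n4) = ["n2", "n6"]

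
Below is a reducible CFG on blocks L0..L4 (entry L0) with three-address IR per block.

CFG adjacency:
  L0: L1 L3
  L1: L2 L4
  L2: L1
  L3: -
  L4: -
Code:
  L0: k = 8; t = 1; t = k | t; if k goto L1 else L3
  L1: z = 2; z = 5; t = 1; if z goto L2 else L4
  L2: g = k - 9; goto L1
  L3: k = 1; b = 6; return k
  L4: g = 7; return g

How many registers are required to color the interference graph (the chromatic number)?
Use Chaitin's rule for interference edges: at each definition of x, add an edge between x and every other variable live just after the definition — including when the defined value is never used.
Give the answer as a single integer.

Answer: 3

Analysis:
Per-block:
  L0: {k,t} / ∅
  L1: {t,z} / ∅
  L2: {g} / {k}
  L3: {b,k} / ∅
  L4: {g} / ∅

Liveness:
  L0: in=∅ out={k}
  L1: in={k} out={k}
  L2: in={k} out={k}
  L3: in=∅ out=∅
  L4: in=∅ out=∅

Conflict graph:
  b: {k}
  g: {k}
  k: {b,g,t,z}
  t: {k,z}
  z: {k,t}

Chromatic number:
  clique {k,t,z} ⇒ need ≥ 3
  3-colouring: c0={k}  c1={b,g,t}  c2={z}
  χ = 3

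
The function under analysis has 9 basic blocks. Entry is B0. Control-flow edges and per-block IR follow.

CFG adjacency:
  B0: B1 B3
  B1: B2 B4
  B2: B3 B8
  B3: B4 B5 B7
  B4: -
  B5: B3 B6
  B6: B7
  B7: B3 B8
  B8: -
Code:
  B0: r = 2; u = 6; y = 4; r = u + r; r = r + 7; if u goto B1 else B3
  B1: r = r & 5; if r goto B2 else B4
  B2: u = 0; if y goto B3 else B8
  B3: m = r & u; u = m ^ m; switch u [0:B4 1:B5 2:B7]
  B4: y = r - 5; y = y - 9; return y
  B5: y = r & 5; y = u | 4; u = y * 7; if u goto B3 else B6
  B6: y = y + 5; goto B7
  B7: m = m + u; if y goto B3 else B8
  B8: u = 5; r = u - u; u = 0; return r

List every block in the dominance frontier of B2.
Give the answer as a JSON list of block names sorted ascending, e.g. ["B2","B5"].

idom tree: B1←B0 B2←B1 B3←B0 B4←B0 B5←B3 B6←B5 B7←B3 B8←B0
Dom at joins:
  B3: preds {B0,B2,B5,B7}: {B0} ∩ {B0,B1,B2} ∩ {B0,B3,B5} ∩ {B0,B3,B7} = {B0}; idom=B0
  B4: preds {B1,B3}: {B0,B1} ∩ {B0,B3} = {B0}; idom=B0
  B7: preds {B3,B6}: {B0,B3} ∩ {B0,B3,B5,B6} = {B0,B3}; idom=B3
  B8: preds {B2,B7}: {B0,B1,B2} ∩ {B0,B3,B7} = {B0}; idom=B0

DF walk-up:
  join B3 pred B0: · stop@B0
  join B3 pred B2: B2→B1 stop@B0
  join B3 pred B5: B5→B3 stop@B0
  join B3 pred B7: B7→B3 stop@B0
  join B4 pred B1: B1 stop@B0
  join B4 pred B3: B3 stop@B0
  join B7 pred B3: · stop@B3
  join B7 pred B6: B6→B5 stop@B3
  join B8 pred B2: B2→B1 stop@B0
  join B8 pred B7: B7→B3 stop@B0
  B0: DF=∅
  B1: DF={B3,B4,B8}
  B2: DF={B3,B8}
  B3: DF={B3,B4,B8}
  B4: DF=∅
  B5: DF={B3,B7}
  B6: DF={B7}
  B7: DF={B3,B8}
  B8: DF=∅

DF(B2) = ["B3", "B8"]

Answer: ["B3", "B8"]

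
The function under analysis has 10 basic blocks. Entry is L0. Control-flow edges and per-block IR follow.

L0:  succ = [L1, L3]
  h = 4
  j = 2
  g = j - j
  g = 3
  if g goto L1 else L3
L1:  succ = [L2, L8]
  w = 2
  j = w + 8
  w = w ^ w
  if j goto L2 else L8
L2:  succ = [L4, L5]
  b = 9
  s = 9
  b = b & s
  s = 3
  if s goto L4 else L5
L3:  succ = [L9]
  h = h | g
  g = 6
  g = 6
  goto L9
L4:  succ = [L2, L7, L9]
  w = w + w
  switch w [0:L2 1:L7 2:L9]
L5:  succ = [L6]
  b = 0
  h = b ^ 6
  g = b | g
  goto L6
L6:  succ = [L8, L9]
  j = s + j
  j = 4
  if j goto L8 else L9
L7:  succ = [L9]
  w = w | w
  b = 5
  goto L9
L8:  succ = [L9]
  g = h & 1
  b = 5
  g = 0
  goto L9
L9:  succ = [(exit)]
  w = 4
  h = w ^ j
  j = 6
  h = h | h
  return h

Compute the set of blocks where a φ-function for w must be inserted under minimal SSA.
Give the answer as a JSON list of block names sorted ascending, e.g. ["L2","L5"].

idom tree: L1←L0 L2←L1 L3←L0 L4←L2 L5←L2 L6←L5 L7←L4 L8←L1 L9←L0
Dom at joins:
  L2: preds {L1,L4}: {L0,L1} ∩ {L0,L1,L2,L4} = {L0,L1}; idom=L1
  L8: preds {L1,L6}: {L0,L1} ∩ {L0,L1,L2,L5,L6} = {L0,L1}; idom=L1
  L9: preds {L3,L4,L6,L7,L8}: {L0,L3} ∩ {L0,L1,L2,L4} ∩ {L0,L1,L2,L5,L6} ∩ {L0,L1,L2,L4,L7} ∩ {L0,L1,L8} = {L0}; idom=L0

DF derivation:
  join L2 pred L1: · stop@L1
  join L2 pred L4: L4→L2 stop@L1
  join L8 pred L1: · stop@L1
  join L8 pred L6: L6→L5→L2 stop@L1
  join L9 pred L3: L3 stop@L0
  join L9 pred L4: L4→L2→L1 stop@L0
  join L9 pred L6: L6→L5→L2→L1 stop@L0
  join L9 pred L7: L7→L4→L2→L1 stop@L0
  join L9 pred L8: L8→L1 stop@L0
  DF(L0)=∅
  DF(L1)={L9}
  DF(L2)={L2,L8,L9}
  DF(L3)={L9}
  DF(L4)={L2,L9}
  DF(L5)={L8,L9}
  DF(L6)={L8,L9}
  DF(L7)={L9}
  DF(L8)={L9}
  DF(L9)=∅

φ for w: defs {L1,L4,L7,L9}
  DF⁺ = {L2,L8,L9}

Answer: ["L2", "L8", "L9"]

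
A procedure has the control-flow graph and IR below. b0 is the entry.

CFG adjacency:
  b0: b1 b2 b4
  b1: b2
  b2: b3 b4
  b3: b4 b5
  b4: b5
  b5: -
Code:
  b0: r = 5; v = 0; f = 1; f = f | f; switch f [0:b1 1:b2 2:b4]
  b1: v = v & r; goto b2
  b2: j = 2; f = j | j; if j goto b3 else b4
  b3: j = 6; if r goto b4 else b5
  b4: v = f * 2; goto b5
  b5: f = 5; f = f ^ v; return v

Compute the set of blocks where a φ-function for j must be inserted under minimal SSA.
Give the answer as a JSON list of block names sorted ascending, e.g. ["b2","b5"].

Answer: ["b4", "b5"]

Working:
idom tree: b1←b0 b2←b0 b3←b2 b4←b0 b5←b0
Dom∩ at merges:
  b2: preds {b0,b1}: {b0} ∩ {b0,b1} = {b0}; idom=b0
  b4: preds {b0,b2,b3}: {b0} ∩ {b0,b2} ∩ {b0,b2,b3} = {b0}; idom=b0
  b5: preds {b3,b4}: {b0,b2,b3} ∩ {b0,b4} = {b0}; idom=b0

DF derivation:
  join b2 pred b0: · stop@b0
  join b2 pred b1: b1 stop@b0
  join b4 pred b0: · stop@b0
  join b4 pred b2: b2 stop@b0
  join b4 pred b3: b3→b2 stop@b0
  join b5 pred b3: b3→b2 stop@b0
  join b5 pred b4: b4 stop@b0
  b0: DF=∅
  b1: DF={b2}
  b2: DF={b4,b5}
  b3: DF={b4,b5}
  b4: DF={b5}
  b5: DF=∅

φ for j: defs {b2,b3}
  DF⁺ = {b4,b5}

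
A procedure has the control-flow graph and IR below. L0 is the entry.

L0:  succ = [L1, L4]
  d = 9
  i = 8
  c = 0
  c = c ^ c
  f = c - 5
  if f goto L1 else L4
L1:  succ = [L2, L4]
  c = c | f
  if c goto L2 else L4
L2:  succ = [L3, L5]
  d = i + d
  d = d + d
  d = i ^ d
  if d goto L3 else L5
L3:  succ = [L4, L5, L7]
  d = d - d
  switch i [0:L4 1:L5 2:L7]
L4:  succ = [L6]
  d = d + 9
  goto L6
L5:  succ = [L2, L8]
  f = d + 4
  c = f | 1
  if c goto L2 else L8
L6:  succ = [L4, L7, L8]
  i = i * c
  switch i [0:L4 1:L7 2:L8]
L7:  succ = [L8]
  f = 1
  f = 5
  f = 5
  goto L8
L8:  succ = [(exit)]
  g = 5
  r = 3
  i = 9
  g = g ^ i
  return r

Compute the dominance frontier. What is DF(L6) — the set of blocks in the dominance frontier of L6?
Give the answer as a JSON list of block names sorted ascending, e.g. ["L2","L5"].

Answer: ["L4", "L7", "L8"]

Working:
idom tree: L1←L0 L2←L1 L3←L2 L4←L0 L5←L2 L6←L4 L7←L0 L8←L0
Join-block Dom:
  L2: preds {L1,L5}: {L0,L1} ∩ {L0,L1,L2,L5} = {L0,L1}; idom=L1
  L4: preds {L0,L1,L3,L6}: {L0} ∩ {L0,L1} ∩ {L0,L1,L2,L3} ∩ {L0,L4,L6} = {L0}; idom=L0
  L5: preds {L2,L3}: {L0,L1,L2} ∩ {L0,L1,L2,L3} = {L0,L1,L2}; idom=L2
  L7: preds {L3,L6}: {L0,L1,L2,L3} ∩ {L0,L4,L6} = {L0}; idom=L0
  L8: preds {L5,L6,L7}: {L0,L1,L2,L5} ∩ {L0,L4,L6} ∩ {L0,L7} = {L0}; idom=L0

DF derivation:
  L2←L1: walk · to L1
  L2←L5: walk L5→L2 to L1
  L4←L0: walk · to L0
  L4←L1: walk L1 to L0
  L4←L3: walk L3→L2→L1 to L0
  L4←L6: walk L6→L4 to L0
  L5←L2: walk · to L2
  L5←L3: walk L3 to L2
  L7←L3: walk L3→L2→L1 to L0
  L7←L6: walk L6→L4 to L0
  L8←L5: walk L5→L2→L1 to L0
  L8←L6: walk L6→L4 to L0
  L8←L7: walk L7 to L0
  L0 → ∅
  L1 → {L4,L7,L8}
  L2 → {L2,L4,L7,L8}
  L3 → {L4,L5,L7}
  L4 → {L4,L7,L8}
  L5 → {L2,L8}
  L6 → {L4,L7,L8}
  L7 → {L8}
  L8 → ∅

DF(L6) = ["L4", "L7", "L8"]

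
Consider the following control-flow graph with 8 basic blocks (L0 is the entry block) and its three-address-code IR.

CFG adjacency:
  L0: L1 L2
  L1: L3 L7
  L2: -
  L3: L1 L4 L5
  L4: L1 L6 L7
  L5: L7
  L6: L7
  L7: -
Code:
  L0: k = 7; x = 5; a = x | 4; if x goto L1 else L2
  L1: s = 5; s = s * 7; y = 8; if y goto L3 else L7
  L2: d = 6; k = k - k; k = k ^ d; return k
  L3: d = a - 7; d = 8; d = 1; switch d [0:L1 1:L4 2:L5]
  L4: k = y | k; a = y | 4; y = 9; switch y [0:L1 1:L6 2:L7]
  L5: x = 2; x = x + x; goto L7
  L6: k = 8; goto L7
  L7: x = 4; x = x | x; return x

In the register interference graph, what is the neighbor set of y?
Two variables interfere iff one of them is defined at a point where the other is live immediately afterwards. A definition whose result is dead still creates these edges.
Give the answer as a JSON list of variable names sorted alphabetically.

Block summaries:
  L0: {a,k,x} / ∅
  L1: {s,y} / ∅
  L2: {d,k} / {k}
  L3: {d} / {a}
  L4: {a,k,y} / {k,y}
  L5: {x} / ∅
  L6: {k} / ∅
  L7: {x} / ∅

Live sets:
  L0: in=∅ out={a,k}
  L1: in={a,k} out={a,k,y}
  L2: in={k} out=∅
  L3: in={a,k,y} out={a,k,y}
  L4: in={k,y} out={a,k}
  L5: in=∅ out=∅
  L6: in=∅ out=∅
  L7: in=∅ out=∅

Interfere edges:
  a: {d,k,s,x,y}
  d: {a,k,y}
  k: {a,d,s,x,y}
  s: {a,k}
  x: {a,k}
  y: {a,d,k}

N(y) = ["a", "d", "k"]

Answer: ["a", "d", "k"]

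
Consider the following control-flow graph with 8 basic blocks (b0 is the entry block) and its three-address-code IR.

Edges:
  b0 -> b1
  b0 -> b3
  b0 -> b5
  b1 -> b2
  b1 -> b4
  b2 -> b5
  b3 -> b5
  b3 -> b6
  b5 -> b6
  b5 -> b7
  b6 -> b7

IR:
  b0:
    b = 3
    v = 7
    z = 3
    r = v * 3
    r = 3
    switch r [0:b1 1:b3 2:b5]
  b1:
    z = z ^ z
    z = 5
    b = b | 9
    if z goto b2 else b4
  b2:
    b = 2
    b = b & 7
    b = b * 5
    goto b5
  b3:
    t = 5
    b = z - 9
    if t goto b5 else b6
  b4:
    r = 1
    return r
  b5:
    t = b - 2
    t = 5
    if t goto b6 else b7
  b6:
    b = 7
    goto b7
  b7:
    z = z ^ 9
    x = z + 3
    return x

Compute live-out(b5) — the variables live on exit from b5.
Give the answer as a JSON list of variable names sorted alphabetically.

Answer: ["z"]

Working:
Per-block:
  b0: def={b,r,v,z} ue=∅
  b1: def={b,z} ue={b,z}
  b2: def={b} ue=∅
  b3: def={b,t} ue={z}
  b4: def={r} ue=∅
  b5: def={t} ue={b}
  b6: def={b} ue=∅
  b7: def={x,z} ue={z}

Liveness:
  b0: in=∅ out={b,z}
  b1: in={b,z} out={z}
  b2: in={z} out={b,z}
  b3: in={z} out={b,z}
  b4: in=∅ out=∅
  b5: in={b,z} out={z}
  b6: in={z} out={z}
  b7: in={z} out=∅

live-out(b5) = ["z"]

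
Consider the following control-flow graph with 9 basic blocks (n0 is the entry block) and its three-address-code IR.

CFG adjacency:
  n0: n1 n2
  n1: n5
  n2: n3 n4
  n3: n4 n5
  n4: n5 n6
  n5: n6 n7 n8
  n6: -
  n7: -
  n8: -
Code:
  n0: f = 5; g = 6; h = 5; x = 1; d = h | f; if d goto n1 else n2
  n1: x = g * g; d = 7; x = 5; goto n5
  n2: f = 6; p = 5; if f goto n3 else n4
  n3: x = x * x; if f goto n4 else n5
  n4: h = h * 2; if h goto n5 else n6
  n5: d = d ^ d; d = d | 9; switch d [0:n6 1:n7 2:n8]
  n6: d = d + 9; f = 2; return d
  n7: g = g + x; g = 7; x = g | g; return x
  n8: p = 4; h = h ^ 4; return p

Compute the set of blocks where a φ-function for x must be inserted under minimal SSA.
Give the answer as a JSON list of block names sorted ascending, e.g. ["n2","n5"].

Answer: ["n4", "n5", "n6"]

Working:
idom tree: n1←n0 n2←n0 n3←n2 n4←n2 n5←n0 n6←n0 n7←n5 n8←n5
Join-block Dom:
  n4: preds {n2,n3}: {n0,n2} ∩ {n0,n2,n3} = {n0,n2}; idom=n2
  n5: preds {n1,n3,n4}: {n0,n1} ∩ {n0,n2,n3} ∩ {n0,n2,n4} = {n0}; idom=n0
  n6: preds {n4,n5}: {n0,n2,n4} ∩ {n0,n5} = {n0}; idom=n0

DF derivation:
  n4←n2: walk · to n2
  n4←n3: walk n3 to n2
  n5←n1: walk n1 to n0
  n5←n3: walk n3→n2 to n0
  n5←n4: walk n4→n2 to n0
  n6←n4: walk n4→n2 to n0
  n6←n5: walk n5 to n0
  DF(n0)=∅
  DF(n1)={n5}
  DF(n2)={n5,n6}
  DF(n3)={n4,n5}
  DF(n4)={n5,n6}
  DF(n5)={n6}
  DF(n6)=∅
  DF(n7)=∅
  DF(n8)=∅

φ for x: defs {n0,n1,n3,n7}
  DF⁺ = {n4,n5,n6}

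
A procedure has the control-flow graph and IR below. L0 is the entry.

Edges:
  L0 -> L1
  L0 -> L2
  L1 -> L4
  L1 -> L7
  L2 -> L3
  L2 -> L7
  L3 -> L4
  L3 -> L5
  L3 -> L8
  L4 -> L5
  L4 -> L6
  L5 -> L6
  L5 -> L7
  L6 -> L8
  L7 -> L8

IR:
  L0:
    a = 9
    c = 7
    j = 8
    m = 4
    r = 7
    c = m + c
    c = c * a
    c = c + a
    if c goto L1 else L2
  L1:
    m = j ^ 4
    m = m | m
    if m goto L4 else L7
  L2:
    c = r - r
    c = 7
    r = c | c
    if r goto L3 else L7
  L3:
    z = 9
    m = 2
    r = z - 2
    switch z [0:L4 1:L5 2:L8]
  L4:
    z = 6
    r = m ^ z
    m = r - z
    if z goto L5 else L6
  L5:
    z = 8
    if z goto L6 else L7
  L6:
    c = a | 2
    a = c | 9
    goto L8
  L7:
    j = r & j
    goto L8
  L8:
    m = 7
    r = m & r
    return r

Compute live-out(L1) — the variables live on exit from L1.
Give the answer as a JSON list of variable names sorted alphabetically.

Answer: ["a", "j", "m", "r"]

Working:
Block summaries:
  L0: def={a,c,j,m,r} ue=∅
  L1: def={m} ue={j}
  L2: def={c,r} ue={r}
  L3: def={m,r,z} ue=∅
  L4: def={m,r,z} ue={m}
  L5: def={z} ue=∅
  L6: def={a,c} ue={a}
  L7: def={j} ue={j,r}
  L8: def={m,r} ue={r}

Backward fixpoint:
  L0 li=∅ lo={a,j,r}
  L1 li={a,j,r} lo={a,j,m,r}
  L2 li={a,j,r} lo={a,j,r}
  L3 li={a,j} lo={a,j,m,r}
  L4 li={a,j,m} lo={a,j,r}
  L5 li={a,j,r} lo={a,j,r}
  L6 li={a,r} lo={r}
  L7 li={j,r} lo={r}
  L8 li={r} lo=∅

live-out(L1) = ["a", "j", "m", "r"]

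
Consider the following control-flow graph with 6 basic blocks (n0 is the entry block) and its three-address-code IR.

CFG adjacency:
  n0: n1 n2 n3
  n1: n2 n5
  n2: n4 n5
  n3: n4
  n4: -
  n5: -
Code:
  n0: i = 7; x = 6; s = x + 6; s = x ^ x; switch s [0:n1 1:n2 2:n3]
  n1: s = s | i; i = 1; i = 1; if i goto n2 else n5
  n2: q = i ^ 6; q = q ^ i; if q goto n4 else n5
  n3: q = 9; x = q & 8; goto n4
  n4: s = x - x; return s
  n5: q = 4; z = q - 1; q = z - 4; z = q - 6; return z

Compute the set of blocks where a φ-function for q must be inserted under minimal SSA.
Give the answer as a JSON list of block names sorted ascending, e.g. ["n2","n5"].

Answer: ["n4", "n5"]

Derivation:
idom tree: n1←n0 n2←n0 n3←n0 n4←n0 n5←n0
Join-block Dom:
  n2: preds {n0,n1}: {n0} ∩ {n0,n1} = {n0}; idom=n0
  n4: preds {n2,n3}: {n0,n2} ∩ {n0,n3} = {n0}; idom=n0
  n5: preds {n1,n2}: {n0,n1} ∩ {n0,n2} = {n0}; idom=n0

Frontier:
  join n2 pred n0: · stop@n0
  join n2 pred n1: n1 stop@n0
  join n4 pred n2: n2 stop@n0
  join n4 pred n3: n3 stop@n0
  join n5 pred n1: n1 stop@n0
  join n5 pred n2: n2 stop@n0
  DF(n0)=∅
  DF(n1)={n2,n5}
  DF(n2)={n4,n5}
  DF(n3)={n4}
  DF(n4)=∅
  DF(n5)=∅

φ for q: defs {n2,n3,n5}
  DF⁺ = {n4,n5}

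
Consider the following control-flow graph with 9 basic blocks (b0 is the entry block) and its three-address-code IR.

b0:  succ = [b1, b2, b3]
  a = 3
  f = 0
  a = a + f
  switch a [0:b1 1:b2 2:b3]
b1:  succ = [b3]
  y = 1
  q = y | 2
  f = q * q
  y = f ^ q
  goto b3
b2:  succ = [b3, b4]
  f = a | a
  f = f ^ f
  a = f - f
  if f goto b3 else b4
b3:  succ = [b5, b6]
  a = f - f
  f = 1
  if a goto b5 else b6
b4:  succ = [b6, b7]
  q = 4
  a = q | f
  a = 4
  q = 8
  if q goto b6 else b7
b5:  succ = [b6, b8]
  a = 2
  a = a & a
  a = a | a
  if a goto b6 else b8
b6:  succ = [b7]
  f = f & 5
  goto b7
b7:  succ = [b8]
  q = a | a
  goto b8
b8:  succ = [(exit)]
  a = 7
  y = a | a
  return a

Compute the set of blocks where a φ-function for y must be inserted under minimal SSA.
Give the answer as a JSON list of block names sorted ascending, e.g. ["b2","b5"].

Answer: ["b3", "b6", "b7", "b8"]

Derivation:
idom tree: b1←b0 b2←b0 b3←b0 b4←b2 b5←b3 b6←b0 b7←b0 b8←b0
Dom at joins:
  b3: preds {b0,b1,b2}: {b0} ∩ {b0,b1} ∩ {b0,b2} = {b0}; idom=b0
  b6: preds {b3,b4,b5}: {b0,b3} ∩ {b0,b2,b4} ∩ {b0,b3,b5} = {b0}; idom=b0
  b7: preds {b4,b6}: {b0,b2,b4} ∩ {b0,b6} = {b0}; idom=b0
  b8: preds {b5,b7}: {b0,b3,b5} ∩ {b0,b7} = {b0}; idom=b0

DF walk-up:
  b3←b0: walk · to b0
  b3←b1: walk b1 to b0
  b3←b2: walk b2 to b0
  b6←b3: walk b3 to b0
  b6←b4: walk b4→b2 to b0
  b6←b5: walk b5→b3 to b0
  b7←b4: walk b4→b2 to b0
  b7←b6: walk b6 to b0
  b8←b5: walk b5→b3 to b0
  b8←b7: walk b7 to b0
  DF(b0)=∅
  DF(b1)={b3}
  DF(b2)={b3,b6,b7}
  DF(b3)={b6,b8}
  DF(b4)={b6,b7}
  DF(b5)={b6,b8}
  DF(b6)={b7}
  DF(b7)={b8}
  DF(b8)=∅

φ for y: defs {b1,b8}
  DF⁺ = {b3,b6,b7,b8}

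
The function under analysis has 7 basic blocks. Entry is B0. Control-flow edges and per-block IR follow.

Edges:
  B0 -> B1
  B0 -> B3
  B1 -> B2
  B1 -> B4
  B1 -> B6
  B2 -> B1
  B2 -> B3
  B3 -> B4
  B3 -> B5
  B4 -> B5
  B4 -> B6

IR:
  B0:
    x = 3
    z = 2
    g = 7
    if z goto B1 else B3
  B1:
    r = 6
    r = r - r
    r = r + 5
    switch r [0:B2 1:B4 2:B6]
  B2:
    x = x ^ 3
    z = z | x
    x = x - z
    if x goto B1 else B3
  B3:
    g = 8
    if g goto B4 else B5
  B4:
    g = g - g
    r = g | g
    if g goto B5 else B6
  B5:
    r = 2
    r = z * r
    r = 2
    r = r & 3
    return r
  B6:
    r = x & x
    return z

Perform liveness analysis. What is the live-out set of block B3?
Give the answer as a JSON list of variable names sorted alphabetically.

Answer: ["g", "x", "z"]

Analysis:
Block summaries:
  B0: {g,x,z} / ∅
  B1: {r} / ∅
  B2: {x,z} / {x,z}
  B3: {g} / ∅
  B4: {g,r} / {g}
  B5: {r} / {z}
  B6: {r} / {x,z}

Backward fixpoint:
  B0 li=∅ lo={g,x,z}
  B1 li={g,x,z} lo={g,x,z}
  B2 li={g,x,z} lo={g,x,z}
  B3 li={x,z} lo={g,x,z}
  B4 li={g,x,z} lo={x,z}
  B5 li={z} lo=∅
  B6 li={x,z} lo=∅

live-out(B3) = ["g", "x", "z"]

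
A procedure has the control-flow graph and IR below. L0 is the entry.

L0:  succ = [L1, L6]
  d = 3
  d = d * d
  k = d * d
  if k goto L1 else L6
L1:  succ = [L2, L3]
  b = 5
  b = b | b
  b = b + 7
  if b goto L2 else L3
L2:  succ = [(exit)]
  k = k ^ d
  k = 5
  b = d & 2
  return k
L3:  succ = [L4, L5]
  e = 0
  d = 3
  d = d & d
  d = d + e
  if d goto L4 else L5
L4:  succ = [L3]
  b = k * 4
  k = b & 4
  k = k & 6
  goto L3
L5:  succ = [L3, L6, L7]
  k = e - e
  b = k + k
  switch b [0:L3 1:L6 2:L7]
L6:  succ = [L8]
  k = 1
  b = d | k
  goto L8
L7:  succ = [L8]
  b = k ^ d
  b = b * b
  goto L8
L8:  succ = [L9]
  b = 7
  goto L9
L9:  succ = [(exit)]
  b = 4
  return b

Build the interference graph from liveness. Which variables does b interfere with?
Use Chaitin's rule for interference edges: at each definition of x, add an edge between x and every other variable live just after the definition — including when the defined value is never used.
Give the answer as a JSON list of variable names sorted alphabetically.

Per-block:
  L0: def={d,k} ue=∅
  L1: def={b} ue=∅
  L2: def={b,k} ue={d,k}
  L3: def={d,e} ue=∅
  L4: def={b,k} ue={k}
  L5: def={b,k} ue={e}
  L6: def={b,k} ue={d}
  L7: def={b} ue={d,k}
  L8: def={b} ue=∅
  L9: def={b} ue=∅

Backward fixpoint:
  live L0: ∅→{d,k}
  live L1: {d,k}→{d,k}
  live L2: {d,k}→∅
  live L3: {k}→{d,e,k}
  live L4: {k}→{k}
  live L5: {d,e}→{d,k}
  live L6: {d}→∅
  live L7: {d,k}→∅
  live L8: ∅→∅
  live L9: ∅→∅

Conflict graph:
  b↔{d,k}
  d↔{b,e,k}
  e↔{d,k}
  k↔{b,d,e}

N(b) = ["d", "k"]

Answer: ["d", "k"]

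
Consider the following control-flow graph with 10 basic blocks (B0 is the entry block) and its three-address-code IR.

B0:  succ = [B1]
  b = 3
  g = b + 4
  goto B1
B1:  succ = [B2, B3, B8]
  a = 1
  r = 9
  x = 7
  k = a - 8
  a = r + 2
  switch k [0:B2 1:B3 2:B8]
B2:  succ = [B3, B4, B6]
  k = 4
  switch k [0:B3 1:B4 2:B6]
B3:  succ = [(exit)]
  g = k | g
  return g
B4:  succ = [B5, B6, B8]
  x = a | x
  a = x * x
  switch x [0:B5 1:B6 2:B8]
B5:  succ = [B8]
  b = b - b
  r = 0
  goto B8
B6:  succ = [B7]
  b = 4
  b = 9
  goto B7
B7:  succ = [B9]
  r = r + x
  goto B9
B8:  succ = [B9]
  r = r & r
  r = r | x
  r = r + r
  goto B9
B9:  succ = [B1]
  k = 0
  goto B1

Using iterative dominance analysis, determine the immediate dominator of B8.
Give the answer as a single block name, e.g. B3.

Answer: B1

Derivation:
idom tree: B1←B0 B2←B1 B3←B1 B4←B2 B5←B4 B6←B2 B7←B6 B8←B1 B9←B1
Dom∩ at merges:
  B1: preds {B0,B9}: {B0} ∩ {B0,B1,B9} = {B0}; idom=B0
  B3: preds {B1,B2}: {B0,B1} ∩ {B0,B1,B2} = {B0,B1}; idom=B1
  B6: preds {B2,B4}: {B0,B1,B2} ∩ {B0,B1,B2,B4} = {B0,B1,B2}; idom=B2
  B8: preds {B1,B4,B5}: {B0,B1} ∩ {B0,B1,B2,B4} ∩ {B0,B1,B2,B4,B5} = {B0,B1}; idom=B1
  B9: preds {B7,B8}: {B0,B1,B2,B6,B7} ∩ {B0,B1,B8} = {B0,B1}; idom=B1

idom(B8) = B1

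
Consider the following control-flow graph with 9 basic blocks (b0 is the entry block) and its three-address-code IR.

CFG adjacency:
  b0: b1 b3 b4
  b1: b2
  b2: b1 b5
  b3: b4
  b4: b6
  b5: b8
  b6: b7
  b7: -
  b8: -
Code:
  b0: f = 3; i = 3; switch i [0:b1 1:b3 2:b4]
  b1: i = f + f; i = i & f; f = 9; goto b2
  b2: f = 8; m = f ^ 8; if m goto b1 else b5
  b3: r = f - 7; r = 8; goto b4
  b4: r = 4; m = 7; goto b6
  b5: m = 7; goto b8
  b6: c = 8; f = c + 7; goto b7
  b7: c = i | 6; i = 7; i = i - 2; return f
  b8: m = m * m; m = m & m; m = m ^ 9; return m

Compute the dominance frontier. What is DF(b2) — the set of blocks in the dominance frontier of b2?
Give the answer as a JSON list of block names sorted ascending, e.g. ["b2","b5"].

idom tree: b1←b0 b2←b1 b3←b0 b4←b0 b5←b2 b6←b4 b7←b6 b8←b5
Join-block Dom:
  b1: preds {b0,b2}: {b0} ∩ {b0,b1,b2} = {b0}; idom=b0
  b4: preds {b0,b3}: {b0} ∩ {b0,b3} = {b0}; idom=b0

Frontier:
  b1←b0: walk · to b0
  b1←b2: walk b2→b1 to b0
  b4←b0: walk · to b0
  b4←b3: walk b3 to b0
  DF(b0)=∅
  DF(b1)={b1}
  DF(b2)={b1}
  DF(b3)={b4}
  DF(b4)=∅
  DF(b5)=∅
  DF(b6)=∅
  DF(b7)=∅
  DF(b8)=∅

DF(b2) = ["b1"]

Answer: ["b1"]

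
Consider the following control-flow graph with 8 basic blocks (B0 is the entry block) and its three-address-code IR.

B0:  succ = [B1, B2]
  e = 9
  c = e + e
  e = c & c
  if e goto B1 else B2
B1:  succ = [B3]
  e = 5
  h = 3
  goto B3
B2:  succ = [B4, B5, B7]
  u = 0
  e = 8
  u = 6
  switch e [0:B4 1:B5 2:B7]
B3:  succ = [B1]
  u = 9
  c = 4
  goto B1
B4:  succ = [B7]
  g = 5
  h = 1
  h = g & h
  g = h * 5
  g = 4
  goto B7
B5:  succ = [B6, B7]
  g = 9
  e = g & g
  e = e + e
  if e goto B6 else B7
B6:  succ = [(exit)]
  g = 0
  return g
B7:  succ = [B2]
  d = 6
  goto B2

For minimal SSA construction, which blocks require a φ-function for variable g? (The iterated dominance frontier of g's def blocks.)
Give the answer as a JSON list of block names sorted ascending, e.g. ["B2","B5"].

Answer: ["B2", "B7"]

Working:
idom tree: B1←B0 B2←B0 B3←B1 B4←B2 B5←B2 B6←B5 B7←B2
Dom at joins:
  B1: preds {B0,B3}: {B0} ∩ {B0,B1,B3} = {B0}; idom=B0
  B2: preds {B0,B7}: {B0} ∩ {B0,B2,B7} = {B0}; idom=B0
  B7: preds {B2,B4,B5}: {B0,B2} ∩ {B0,B2,B4} ∩ {B0,B2,B5} = {B0,B2}; idom=B2

DF derivation:
  join B1 pred B0: · stop@B0
  join B1 pred B3: B3→B1 stop@B0
  join B2 pred B0: · stop@B0
  join B2 pred B7: B7→B2 stop@B0
  join B7 pred B2: · stop@B2
  join B7 pred B4: B4 stop@B2
  join B7 pred B5: B5 stop@B2
  B0 → ∅
  B1 → {B1}
  B2 → {B2}
  B3 → {B1}
  B4 → {B7}
  B5 → {B7}
  B6 → ∅
  B7 → {B2}

φ for g: defs {B4,B5,B6}
  DF⁺ = {B2,B7}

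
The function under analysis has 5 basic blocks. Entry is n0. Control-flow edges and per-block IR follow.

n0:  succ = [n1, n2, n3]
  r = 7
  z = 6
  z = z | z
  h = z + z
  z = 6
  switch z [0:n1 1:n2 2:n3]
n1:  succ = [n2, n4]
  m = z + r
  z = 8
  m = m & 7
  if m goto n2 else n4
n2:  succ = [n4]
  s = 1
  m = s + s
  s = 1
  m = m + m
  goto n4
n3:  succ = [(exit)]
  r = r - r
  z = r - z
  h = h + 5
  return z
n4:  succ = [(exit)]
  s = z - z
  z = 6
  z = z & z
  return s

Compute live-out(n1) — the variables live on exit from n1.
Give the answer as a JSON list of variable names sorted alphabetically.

def/use:
  n0: def={h,r,z} ue=∅
  n1: def={m,z} ue={r,z}
  n2: def={m,s} ue=∅
  n3: def={h,r,z} ue={h,r,z}
  n4: def={s,z} ue={z}

Live sets:
  n0 li=∅ lo={h,r,z}
  n1 li={r,z} lo={z}
  n2 li={z} lo={z}
  n3 li={h,r,z} lo=∅
  n4 li={z} lo=∅

live-out(n1) = ["z"]

Answer: ["z"]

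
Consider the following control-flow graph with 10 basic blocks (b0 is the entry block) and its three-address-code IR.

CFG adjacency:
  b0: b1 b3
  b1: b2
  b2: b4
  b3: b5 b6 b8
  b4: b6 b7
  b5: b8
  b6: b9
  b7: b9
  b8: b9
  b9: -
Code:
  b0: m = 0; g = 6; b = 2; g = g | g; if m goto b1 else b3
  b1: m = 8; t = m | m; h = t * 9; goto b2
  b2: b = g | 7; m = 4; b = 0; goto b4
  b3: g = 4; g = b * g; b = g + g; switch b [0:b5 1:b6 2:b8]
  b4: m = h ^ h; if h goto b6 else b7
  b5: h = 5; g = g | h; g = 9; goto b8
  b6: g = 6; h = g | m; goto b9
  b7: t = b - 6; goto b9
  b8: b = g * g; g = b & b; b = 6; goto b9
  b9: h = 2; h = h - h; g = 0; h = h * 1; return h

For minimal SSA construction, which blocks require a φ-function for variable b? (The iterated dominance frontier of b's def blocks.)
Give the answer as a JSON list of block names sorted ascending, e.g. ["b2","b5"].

idom tree: b1←b0 b2←b1 b3←b0 b4←b2 b5←b3 b6←b0 b7←b4 b8←b3 b9←b0
Dom at joins:
  b6: preds {b3,b4}: {b0,b3} ∩ {b0,b1,b2,b4} = {b0}; idom=b0
  b8: preds {b3,b5}: {b0,b3} ∩ {b0,b3,b5} = {b0,b3}; idom=b3
  b9: preds {b6,b7,b8}: {b0,b6} ∩ {b0,b1,b2,b4,b7} ∩ {b0,b3,b8} = {b0}; idom=b0

DF derivation:
  b6←b3: walk b3 to b0
  b6←b4: walk b4→b2→b1 to b0
  b8←b3: walk · to b3
  b8←b5: walk b5 to b3
  b9←b6: walk b6 to b0
  b9←b7: walk b7→b4→b2→b1 to b0
  b9←b8: walk b8→b3 to b0
  b0: DF=∅
  b1: DF={b6,b9}
  b2: DF={b6,b9}
  b3: DF={b6,b9}
  b4: DF={b6,b9}
  b5: DF={b8}
  b6: DF={b9}
  b7: DF={b9}
  b8: DF={b9}
  b9: DF=∅

φ for b: defs {b0,b2,b3,b8}
  DF⁺ = {b6,b9}

Answer: ["b6", "b9"]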